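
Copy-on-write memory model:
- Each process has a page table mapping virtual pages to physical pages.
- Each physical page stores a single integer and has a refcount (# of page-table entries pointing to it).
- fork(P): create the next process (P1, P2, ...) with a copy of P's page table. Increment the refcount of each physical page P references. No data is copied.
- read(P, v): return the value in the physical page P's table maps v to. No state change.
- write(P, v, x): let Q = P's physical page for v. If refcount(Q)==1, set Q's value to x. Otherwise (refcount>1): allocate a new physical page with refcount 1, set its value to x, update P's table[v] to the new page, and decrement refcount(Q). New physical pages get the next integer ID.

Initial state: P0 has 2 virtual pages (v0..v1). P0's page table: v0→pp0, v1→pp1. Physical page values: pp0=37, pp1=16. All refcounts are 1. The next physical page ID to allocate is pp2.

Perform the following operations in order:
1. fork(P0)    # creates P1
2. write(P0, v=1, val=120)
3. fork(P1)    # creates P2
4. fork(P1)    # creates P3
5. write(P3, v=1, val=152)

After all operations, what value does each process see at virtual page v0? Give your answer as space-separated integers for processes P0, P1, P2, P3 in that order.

Op 1: fork(P0) -> P1. 2 ppages; refcounts: pp0:2 pp1:2
Op 2: write(P0, v1, 120). refcount(pp1)=2>1 -> COPY to pp2. 3 ppages; refcounts: pp0:2 pp1:1 pp2:1
Op 3: fork(P1) -> P2. 3 ppages; refcounts: pp0:3 pp1:2 pp2:1
Op 4: fork(P1) -> P3. 3 ppages; refcounts: pp0:4 pp1:3 pp2:1
Op 5: write(P3, v1, 152). refcount(pp1)=3>1 -> COPY to pp3. 4 ppages; refcounts: pp0:4 pp1:2 pp2:1 pp3:1
P0: v0 -> pp0 = 37
P1: v0 -> pp0 = 37
P2: v0 -> pp0 = 37
P3: v0 -> pp0 = 37

Answer: 37 37 37 37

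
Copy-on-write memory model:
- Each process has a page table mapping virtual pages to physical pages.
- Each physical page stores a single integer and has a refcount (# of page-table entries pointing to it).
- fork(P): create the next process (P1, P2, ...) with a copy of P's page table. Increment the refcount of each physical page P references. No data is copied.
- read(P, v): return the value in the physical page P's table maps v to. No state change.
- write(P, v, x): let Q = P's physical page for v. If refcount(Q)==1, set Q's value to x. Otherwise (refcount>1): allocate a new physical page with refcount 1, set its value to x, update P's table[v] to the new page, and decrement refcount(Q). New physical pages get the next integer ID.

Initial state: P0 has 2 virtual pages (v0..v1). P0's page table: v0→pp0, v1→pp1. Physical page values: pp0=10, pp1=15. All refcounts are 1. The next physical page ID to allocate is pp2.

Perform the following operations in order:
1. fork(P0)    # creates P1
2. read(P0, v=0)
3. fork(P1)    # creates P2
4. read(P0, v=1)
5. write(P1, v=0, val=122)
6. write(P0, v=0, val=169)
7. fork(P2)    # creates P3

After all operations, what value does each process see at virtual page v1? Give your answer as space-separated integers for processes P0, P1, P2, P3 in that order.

Answer: 15 15 15 15

Derivation:
Op 1: fork(P0) -> P1. 2 ppages; refcounts: pp0:2 pp1:2
Op 2: read(P0, v0) -> 10. No state change.
Op 3: fork(P1) -> P2. 2 ppages; refcounts: pp0:3 pp1:3
Op 4: read(P0, v1) -> 15. No state change.
Op 5: write(P1, v0, 122). refcount(pp0)=3>1 -> COPY to pp2. 3 ppages; refcounts: pp0:2 pp1:3 pp2:1
Op 6: write(P0, v0, 169). refcount(pp0)=2>1 -> COPY to pp3. 4 ppages; refcounts: pp0:1 pp1:3 pp2:1 pp3:1
Op 7: fork(P2) -> P3. 4 ppages; refcounts: pp0:2 pp1:4 pp2:1 pp3:1
P0: v1 -> pp1 = 15
P1: v1 -> pp1 = 15
P2: v1 -> pp1 = 15
P3: v1 -> pp1 = 15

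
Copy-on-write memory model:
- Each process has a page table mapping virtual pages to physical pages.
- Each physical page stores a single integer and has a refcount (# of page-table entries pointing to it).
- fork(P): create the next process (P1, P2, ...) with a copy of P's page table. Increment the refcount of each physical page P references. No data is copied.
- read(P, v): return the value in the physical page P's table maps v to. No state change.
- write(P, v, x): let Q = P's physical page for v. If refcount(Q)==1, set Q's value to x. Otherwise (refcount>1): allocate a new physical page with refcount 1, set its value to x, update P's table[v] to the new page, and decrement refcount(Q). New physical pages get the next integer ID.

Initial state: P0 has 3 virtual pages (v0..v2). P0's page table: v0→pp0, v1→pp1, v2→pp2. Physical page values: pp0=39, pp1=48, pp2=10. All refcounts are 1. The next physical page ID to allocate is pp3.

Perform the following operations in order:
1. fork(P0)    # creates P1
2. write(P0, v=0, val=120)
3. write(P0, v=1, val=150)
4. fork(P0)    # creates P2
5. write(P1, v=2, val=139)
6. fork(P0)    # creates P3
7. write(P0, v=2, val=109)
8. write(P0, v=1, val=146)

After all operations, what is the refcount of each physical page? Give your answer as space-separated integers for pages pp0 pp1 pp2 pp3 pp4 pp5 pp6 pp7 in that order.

Op 1: fork(P0) -> P1. 3 ppages; refcounts: pp0:2 pp1:2 pp2:2
Op 2: write(P0, v0, 120). refcount(pp0)=2>1 -> COPY to pp3. 4 ppages; refcounts: pp0:1 pp1:2 pp2:2 pp3:1
Op 3: write(P0, v1, 150). refcount(pp1)=2>1 -> COPY to pp4. 5 ppages; refcounts: pp0:1 pp1:1 pp2:2 pp3:1 pp4:1
Op 4: fork(P0) -> P2. 5 ppages; refcounts: pp0:1 pp1:1 pp2:3 pp3:2 pp4:2
Op 5: write(P1, v2, 139). refcount(pp2)=3>1 -> COPY to pp5. 6 ppages; refcounts: pp0:1 pp1:1 pp2:2 pp3:2 pp4:2 pp5:1
Op 6: fork(P0) -> P3. 6 ppages; refcounts: pp0:1 pp1:1 pp2:3 pp3:3 pp4:3 pp5:1
Op 7: write(P0, v2, 109). refcount(pp2)=3>1 -> COPY to pp6. 7 ppages; refcounts: pp0:1 pp1:1 pp2:2 pp3:3 pp4:3 pp5:1 pp6:1
Op 8: write(P0, v1, 146). refcount(pp4)=3>1 -> COPY to pp7. 8 ppages; refcounts: pp0:1 pp1:1 pp2:2 pp3:3 pp4:2 pp5:1 pp6:1 pp7:1

Answer: 1 1 2 3 2 1 1 1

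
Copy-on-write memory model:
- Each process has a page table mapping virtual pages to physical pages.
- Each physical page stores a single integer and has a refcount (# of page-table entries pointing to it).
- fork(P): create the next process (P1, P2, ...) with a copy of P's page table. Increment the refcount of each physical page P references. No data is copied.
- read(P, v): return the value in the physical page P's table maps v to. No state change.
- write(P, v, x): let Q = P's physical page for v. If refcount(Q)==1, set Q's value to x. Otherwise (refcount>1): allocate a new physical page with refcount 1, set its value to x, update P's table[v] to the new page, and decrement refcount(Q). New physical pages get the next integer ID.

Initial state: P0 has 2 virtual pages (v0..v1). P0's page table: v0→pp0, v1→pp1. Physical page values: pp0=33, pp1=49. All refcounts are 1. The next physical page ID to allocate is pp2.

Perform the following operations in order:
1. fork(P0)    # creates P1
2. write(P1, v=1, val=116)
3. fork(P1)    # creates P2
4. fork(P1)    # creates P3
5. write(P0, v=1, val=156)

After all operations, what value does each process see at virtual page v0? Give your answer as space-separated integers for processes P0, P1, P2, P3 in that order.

Op 1: fork(P0) -> P1. 2 ppages; refcounts: pp0:2 pp1:2
Op 2: write(P1, v1, 116). refcount(pp1)=2>1 -> COPY to pp2. 3 ppages; refcounts: pp0:2 pp1:1 pp2:1
Op 3: fork(P1) -> P2. 3 ppages; refcounts: pp0:3 pp1:1 pp2:2
Op 4: fork(P1) -> P3. 3 ppages; refcounts: pp0:4 pp1:1 pp2:3
Op 5: write(P0, v1, 156). refcount(pp1)=1 -> write in place. 3 ppages; refcounts: pp0:4 pp1:1 pp2:3
P0: v0 -> pp0 = 33
P1: v0 -> pp0 = 33
P2: v0 -> pp0 = 33
P3: v0 -> pp0 = 33

Answer: 33 33 33 33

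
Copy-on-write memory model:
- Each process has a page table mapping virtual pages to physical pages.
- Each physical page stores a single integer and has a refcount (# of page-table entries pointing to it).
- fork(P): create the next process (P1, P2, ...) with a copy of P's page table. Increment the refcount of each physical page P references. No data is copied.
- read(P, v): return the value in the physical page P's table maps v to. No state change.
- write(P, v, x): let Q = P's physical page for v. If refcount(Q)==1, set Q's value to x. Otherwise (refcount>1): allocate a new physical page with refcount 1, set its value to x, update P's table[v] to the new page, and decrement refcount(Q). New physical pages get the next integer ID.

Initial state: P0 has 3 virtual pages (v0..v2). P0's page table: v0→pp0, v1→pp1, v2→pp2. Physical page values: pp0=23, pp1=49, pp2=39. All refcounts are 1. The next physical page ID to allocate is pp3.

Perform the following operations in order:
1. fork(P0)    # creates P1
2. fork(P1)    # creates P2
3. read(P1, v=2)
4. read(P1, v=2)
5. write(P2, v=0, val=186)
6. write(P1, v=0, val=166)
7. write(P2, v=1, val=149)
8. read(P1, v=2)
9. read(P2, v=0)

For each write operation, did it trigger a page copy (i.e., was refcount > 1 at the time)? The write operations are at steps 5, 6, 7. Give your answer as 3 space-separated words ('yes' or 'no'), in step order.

Op 1: fork(P0) -> P1. 3 ppages; refcounts: pp0:2 pp1:2 pp2:2
Op 2: fork(P1) -> P2. 3 ppages; refcounts: pp0:3 pp1:3 pp2:3
Op 3: read(P1, v2) -> 39. No state change.
Op 4: read(P1, v2) -> 39. No state change.
Op 5: write(P2, v0, 186). refcount(pp0)=3>1 -> COPY to pp3. 4 ppages; refcounts: pp0:2 pp1:3 pp2:3 pp3:1
Op 6: write(P1, v0, 166). refcount(pp0)=2>1 -> COPY to pp4. 5 ppages; refcounts: pp0:1 pp1:3 pp2:3 pp3:1 pp4:1
Op 7: write(P2, v1, 149). refcount(pp1)=3>1 -> COPY to pp5. 6 ppages; refcounts: pp0:1 pp1:2 pp2:3 pp3:1 pp4:1 pp5:1
Op 8: read(P1, v2) -> 39. No state change.
Op 9: read(P2, v0) -> 186. No state change.

yes yes yes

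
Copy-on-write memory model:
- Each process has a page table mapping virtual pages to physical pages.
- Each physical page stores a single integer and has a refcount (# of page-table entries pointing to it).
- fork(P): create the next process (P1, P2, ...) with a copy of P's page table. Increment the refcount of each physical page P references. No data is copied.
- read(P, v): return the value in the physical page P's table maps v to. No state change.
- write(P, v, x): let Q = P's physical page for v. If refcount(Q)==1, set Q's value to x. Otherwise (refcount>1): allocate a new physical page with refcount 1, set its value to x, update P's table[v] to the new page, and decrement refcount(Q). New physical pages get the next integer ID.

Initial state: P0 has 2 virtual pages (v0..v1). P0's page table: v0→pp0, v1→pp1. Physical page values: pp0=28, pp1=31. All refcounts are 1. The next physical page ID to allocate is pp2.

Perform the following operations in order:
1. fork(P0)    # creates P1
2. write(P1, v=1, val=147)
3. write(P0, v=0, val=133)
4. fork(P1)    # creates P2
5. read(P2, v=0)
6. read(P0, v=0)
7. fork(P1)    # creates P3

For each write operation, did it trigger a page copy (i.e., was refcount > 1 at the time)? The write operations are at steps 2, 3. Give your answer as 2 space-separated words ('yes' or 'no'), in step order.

Op 1: fork(P0) -> P1. 2 ppages; refcounts: pp0:2 pp1:2
Op 2: write(P1, v1, 147). refcount(pp1)=2>1 -> COPY to pp2. 3 ppages; refcounts: pp0:2 pp1:1 pp2:1
Op 3: write(P0, v0, 133). refcount(pp0)=2>1 -> COPY to pp3. 4 ppages; refcounts: pp0:1 pp1:1 pp2:1 pp3:1
Op 4: fork(P1) -> P2. 4 ppages; refcounts: pp0:2 pp1:1 pp2:2 pp3:1
Op 5: read(P2, v0) -> 28. No state change.
Op 6: read(P0, v0) -> 133. No state change.
Op 7: fork(P1) -> P3. 4 ppages; refcounts: pp0:3 pp1:1 pp2:3 pp3:1

yes yes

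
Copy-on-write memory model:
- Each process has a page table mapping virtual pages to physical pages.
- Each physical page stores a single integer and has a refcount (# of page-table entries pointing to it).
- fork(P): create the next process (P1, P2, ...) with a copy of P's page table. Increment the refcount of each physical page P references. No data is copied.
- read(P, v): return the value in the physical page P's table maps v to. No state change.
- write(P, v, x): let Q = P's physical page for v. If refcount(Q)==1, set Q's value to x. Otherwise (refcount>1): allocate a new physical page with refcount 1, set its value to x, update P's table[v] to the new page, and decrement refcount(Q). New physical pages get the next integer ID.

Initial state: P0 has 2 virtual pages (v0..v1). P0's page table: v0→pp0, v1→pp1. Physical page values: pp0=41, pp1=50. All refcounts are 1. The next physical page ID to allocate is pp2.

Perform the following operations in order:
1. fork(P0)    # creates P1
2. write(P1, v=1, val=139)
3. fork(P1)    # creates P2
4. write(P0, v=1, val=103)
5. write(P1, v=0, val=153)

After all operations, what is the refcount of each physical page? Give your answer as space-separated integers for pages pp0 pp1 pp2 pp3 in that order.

Op 1: fork(P0) -> P1. 2 ppages; refcounts: pp0:2 pp1:2
Op 2: write(P1, v1, 139). refcount(pp1)=2>1 -> COPY to pp2. 3 ppages; refcounts: pp0:2 pp1:1 pp2:1
Op 3: fork(P1) -> P2. 3 ppages; refcounts: pp0:3 pp1:1 pp2:2
Op 4: write(P0, v1, 103). refcount(pp1)=1 -> write in place. 3 ppages; refcounts: pp0:3 pp1:1 pp2:2
Op 5: write(P1, v0, 153). refcount(pp0)=3>1 -> COPY to pp3. 4 ppages; refcounts: pp0:2 pp1:1 pp2:2 pp3:1

Answer: 2 1 2 1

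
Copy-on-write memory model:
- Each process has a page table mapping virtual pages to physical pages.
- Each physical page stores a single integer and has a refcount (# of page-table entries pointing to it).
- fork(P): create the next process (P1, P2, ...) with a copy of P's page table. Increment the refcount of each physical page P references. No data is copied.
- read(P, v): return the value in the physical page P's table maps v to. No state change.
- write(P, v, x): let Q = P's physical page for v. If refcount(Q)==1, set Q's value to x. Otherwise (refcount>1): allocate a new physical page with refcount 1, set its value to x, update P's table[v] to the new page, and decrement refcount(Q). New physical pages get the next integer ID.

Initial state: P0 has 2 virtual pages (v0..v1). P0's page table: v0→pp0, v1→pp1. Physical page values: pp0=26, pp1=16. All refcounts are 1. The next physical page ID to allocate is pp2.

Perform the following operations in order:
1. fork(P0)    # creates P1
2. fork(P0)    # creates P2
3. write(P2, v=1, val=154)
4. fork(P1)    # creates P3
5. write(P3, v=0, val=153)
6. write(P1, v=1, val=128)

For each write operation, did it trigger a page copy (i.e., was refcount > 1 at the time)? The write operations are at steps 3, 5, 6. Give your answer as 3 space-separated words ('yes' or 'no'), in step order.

Op 1: fork(P0) -> P1. 2 ppages; refcounts: pp0:2 pp1:2
Op 2: fork(P0) -> P2. 2 ppages; refcounts: pp0:3 pp1:3
Op 3: write(P2, v1, 154). refcount(pp1)=3>1 -> COPY to pp2. 3 ppages; refcounts: pp0:3 pp1:2 pp2:1
Op 4: fork(P1) -> P3. 3 ppages; refcounts: pp0:4 pp1:3 pp2:1
Op 5: write(P3, v0, 153). refcount(pp0)=4>1 -> COPY to pp3. 4 ppages; refcounts: pp0:3 pp1:3 pp2:1 pp3:1
Op 6: write(P1, v1, 128). refcount(pp1)=3>1 -> COPY to pp4. 5 ppages; refcounts: pp0:3 pp1:2 pp2:1 pp3:1 pp4:1

yes yes yes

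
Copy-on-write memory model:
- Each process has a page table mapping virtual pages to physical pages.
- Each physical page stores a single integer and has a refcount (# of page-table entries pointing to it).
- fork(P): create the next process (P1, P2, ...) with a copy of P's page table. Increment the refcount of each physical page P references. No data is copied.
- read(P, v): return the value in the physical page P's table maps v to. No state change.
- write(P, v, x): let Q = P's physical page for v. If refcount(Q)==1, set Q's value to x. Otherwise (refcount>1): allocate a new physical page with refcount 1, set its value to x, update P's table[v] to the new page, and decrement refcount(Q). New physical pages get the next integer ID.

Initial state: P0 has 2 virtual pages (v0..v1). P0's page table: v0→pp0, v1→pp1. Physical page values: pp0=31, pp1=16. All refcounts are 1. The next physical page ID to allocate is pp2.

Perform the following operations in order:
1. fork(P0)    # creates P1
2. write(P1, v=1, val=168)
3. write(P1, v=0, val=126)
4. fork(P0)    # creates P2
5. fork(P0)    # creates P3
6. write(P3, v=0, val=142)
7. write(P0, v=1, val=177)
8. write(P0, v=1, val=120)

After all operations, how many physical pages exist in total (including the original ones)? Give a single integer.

Op 1: fork(P0) -> P1. 2 ppages; refcounts: pp0:2 pp1:2
Op 2: write(P1, v1, 168). refcount(pp1)=2>1 -> COPY to pp2. 3 ppages; refcounts: pp0:2 pp1:1 pp2:1
Op 3: write(P1, v0, 126). refcount(pp0)=2>1 -> COPY to pp3. 4 ppages; refcounts: pp0:1 pp1:1 pp2:1 pp3:1
Op 4: fork(P0) -> P2. 4 ppages; refcounts: pp0:2 pp1:2 pp2:1 pp3:1
Op 5: fork(P0) -> P3. 4 ppages; refcounts: pp0:3 pp1:3 pp2:1 pp3:1
Op 6: write(P3, v0, 142). refcount(pp0)=3>1 -> COPY to pp4. 5 ppages; refcounts: pp0:2 pp1:3 pp2:1 pp3:1 pp4:1
Op 7: write(P0, v1, 177). refcount(pp1)=3>1 -> COPY to pp5. 6 ppages; refcounts: pp0:2 pp1:2 pp2:1 pp3:1 pp4:1 pp5:1
Op 8: write(P0, v1, 120). refcount(pp5)=1 -> write in place. 6 ppages; refcounts: pp0:2 pp1:2 pp2:1 pp3:1 pp4:1 pp5:1

Answer: 6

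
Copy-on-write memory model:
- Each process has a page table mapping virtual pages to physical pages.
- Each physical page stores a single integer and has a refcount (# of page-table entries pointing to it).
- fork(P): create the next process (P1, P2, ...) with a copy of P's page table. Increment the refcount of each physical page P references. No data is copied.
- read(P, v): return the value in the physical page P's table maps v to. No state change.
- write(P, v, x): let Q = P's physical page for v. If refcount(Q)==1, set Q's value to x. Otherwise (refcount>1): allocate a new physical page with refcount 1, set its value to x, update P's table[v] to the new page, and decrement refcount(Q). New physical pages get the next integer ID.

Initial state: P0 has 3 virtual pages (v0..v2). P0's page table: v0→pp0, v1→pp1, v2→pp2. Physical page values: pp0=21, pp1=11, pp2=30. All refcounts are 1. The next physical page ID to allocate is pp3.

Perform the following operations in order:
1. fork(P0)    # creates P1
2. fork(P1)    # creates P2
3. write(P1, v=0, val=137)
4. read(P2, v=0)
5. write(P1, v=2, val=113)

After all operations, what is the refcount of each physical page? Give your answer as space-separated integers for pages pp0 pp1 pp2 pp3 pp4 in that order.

Op 1: fork(P0) -> P1. 3 ppages; refcounts: pp0:2 pp1:2 pp2:2
Op 2: fork(P1) -> P2. 3 ppages; refcounts: pp0:3 pp1:3 pp2:3
Op 3: write(P1, v0, 137). refcount(pp0)=3>1 -> COPY to pp3. 4 ppages; refcounts: pp0:2 pp1:3 pp2:3 pp3:1
Op 4: read(P2, v0) -> 21. No state change.
Op 5: write(P1, v2, 113). refcount(pp2)=3>1 -> COPY to pp4. 5 ppages; refcounts: pp0:2 pp1:3 pp2:2 pp3:1 pp4:1

Answer: 2 3 2 1 1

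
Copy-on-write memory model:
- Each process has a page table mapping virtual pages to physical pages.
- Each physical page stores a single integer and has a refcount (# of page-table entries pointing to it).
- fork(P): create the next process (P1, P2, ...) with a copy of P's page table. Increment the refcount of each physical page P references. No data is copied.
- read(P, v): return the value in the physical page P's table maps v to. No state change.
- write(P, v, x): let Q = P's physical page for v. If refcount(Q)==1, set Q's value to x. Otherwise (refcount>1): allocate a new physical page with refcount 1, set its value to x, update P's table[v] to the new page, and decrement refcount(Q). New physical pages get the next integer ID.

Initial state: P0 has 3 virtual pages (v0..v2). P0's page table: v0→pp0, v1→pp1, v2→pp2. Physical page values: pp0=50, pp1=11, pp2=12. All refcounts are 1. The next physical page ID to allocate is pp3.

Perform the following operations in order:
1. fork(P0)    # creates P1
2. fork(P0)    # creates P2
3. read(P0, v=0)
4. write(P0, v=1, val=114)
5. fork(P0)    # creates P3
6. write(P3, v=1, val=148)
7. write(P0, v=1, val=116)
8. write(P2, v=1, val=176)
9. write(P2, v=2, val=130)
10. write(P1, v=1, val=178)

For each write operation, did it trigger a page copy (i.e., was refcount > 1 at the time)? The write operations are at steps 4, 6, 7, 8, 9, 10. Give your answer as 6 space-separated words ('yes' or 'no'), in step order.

Op 1: fork(P0) -> P1. 3 ppages; refcounts: pp0:2 pp1:2 pp2:2
Op 2: fork(P0) -> P2. 3 ppages; refcounts: pp0:3 pp1:3 pp2:3
Op 3: read(P0, v0) -> 50. No state change.
Op 4: write(P0, v1, 114). refcount(pp1)=3>1 -> COPY to pp3. 4 ppages; refcounts: pp0:3 pp1:2 pp2:3 pp3:1
Op 5: fork(P0) -> P3. 4 ppages; refcounts: pp0:4 pp1:2 pp2:4 pp3:2
Op 6: write(P3, v1, 148). refcount(pp3)=2>1 -> COPY to pp4. 5 ppages; refcounts: pp0:4 pp1:2 pp2:4 pp3:1 pp4:1
Op 7: write(P0, v1, 116). refcount(pp3)=1 -> write in place. 5 ppages; refcounts: pp0:4 pp1:2 pp2:4 pp3:1 pp4:1
Op 8: write(P2, v1, 176). refcount(pp1)=2>1 -> COPY to pp5. 6 ppages; refcounts: pp0:4 pp1:1 pp2:4 pp3:1 pp4:1 pp5:1
Op 9: write(P2, v2, 130). refcount(pp2)=4>1 -> COPY to pp6. 7 ppages; refcounts: pp0:4 pp1:1 pp2:3 pp3:1 pp4:1 pp5:1 pp6:1
Op 10: write(P1, v1, 178). refcount(pp1)=1 -> write in place. 7 ppages; refcounts: pp0:4 pp1:1 pp2:3 pp3:1 pp4:1 pp5:1 pp6:1

yes yes no yes yes no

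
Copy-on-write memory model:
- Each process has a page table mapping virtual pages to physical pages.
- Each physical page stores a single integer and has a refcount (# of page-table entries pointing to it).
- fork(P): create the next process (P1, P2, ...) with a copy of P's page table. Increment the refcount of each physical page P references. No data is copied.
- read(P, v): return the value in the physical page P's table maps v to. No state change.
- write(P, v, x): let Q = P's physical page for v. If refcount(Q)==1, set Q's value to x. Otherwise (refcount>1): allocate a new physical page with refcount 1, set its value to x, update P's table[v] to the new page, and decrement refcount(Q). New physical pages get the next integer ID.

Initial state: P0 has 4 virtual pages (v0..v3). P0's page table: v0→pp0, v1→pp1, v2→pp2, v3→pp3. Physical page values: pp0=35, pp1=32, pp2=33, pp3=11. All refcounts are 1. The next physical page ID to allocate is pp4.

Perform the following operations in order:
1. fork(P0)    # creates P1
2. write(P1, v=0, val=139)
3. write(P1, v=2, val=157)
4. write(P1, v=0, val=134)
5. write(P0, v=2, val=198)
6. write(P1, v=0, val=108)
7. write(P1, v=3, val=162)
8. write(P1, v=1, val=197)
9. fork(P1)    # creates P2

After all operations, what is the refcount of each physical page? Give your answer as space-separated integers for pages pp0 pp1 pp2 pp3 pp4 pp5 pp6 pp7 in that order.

Answer: 1 1 1 1 2 2 2 2

Derivation:
Op 1: fork(P0) -> P1. 4 ppages; refcounts: pp0:2 pp1:2 pp2:2 pp3:2
Op 2: write(P1, v0, 139). refcount(pp0)=2>1 -> COPY to pp4. 5 ppages; refcounts: pp0:1 pp1:2 pp2:2 pp3:2 pp4:1
Op 3: write(P1, v2, 157). refcount(pp2)=2>1 -> COPY to pp5. 6 ppages; refcounts: pp0:1 pp1:2 pp2:1 pp3:2 pp4:1 pp5:1
Op 4: write(P1, v0, 134). refcount(pp4)=1 -> write in place. 6 ppages; refcounts: pp0:1 pp1:2 pp2:1 pp3:2 pp4:1 pp5:1
Op 5: write(P0, v2, 198). refcount(pp2)=1 -> write in place. 6 ppages; refcounts: pp0:1 pp1:2 pp2:1 pp3:2 pp4:1 pp5:1
Op 6: write(P1, v0, 108). refcount(pp4)=1 -> write in place. 6 ppages; refcounts: pp0:1 pp1:2 pp2:1 pp3:2 pp4:1 pp5:1
Op 7: write(P1, v3, 162). refcount(pp3)=2>1 -> COPY to pp6. 7 ppages; refcounts: pp0:1 pp1:2 pp2:1 pp3:1 pp4:1 pp5:1 pp6:1
Op 8: write(P1, v1, 197). refcount(pp1)=2>1 -> COPY to pp7. 8 ppages; refcounts: pp0:1 pp1:1 pp2:1 pp3:1 pp4:1 pp5:1 pp6:1 pp7:1
Op 9: fork(P1) -> P2. 8 ppages; refcounts: pp0:1 pp1:1 pp2:1 pp3:1 pp4:2 pp5:2 pp6:2 pp7:2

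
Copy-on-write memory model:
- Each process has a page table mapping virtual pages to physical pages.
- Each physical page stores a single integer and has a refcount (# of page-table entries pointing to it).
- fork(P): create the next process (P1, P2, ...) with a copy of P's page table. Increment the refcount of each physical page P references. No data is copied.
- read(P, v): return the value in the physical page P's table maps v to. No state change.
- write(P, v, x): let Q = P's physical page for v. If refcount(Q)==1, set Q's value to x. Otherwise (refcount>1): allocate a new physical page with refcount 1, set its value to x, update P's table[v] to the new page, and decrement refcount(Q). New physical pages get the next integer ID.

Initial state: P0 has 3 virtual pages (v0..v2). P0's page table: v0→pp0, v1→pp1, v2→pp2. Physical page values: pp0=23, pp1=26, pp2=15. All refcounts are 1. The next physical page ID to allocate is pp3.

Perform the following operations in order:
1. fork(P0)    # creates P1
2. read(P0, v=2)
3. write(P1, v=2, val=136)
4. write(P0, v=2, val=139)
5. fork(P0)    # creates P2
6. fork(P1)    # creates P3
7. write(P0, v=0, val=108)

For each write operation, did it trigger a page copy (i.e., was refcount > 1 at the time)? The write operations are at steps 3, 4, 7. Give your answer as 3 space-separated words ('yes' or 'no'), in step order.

Op 1: fork(P0) -> P1. 3 ppages; refcounts: pp0:2 pp1:2 pp2:2
Op 2: read(P0, v2) -> 15. No state change.
Op 3: write(P1, v2, 136). refcount(pp2)=2>1 -> COPY to pp3. 4 ppages; refcounts: pp0:2 pp1:2 pp2:1 pp3:1
Op 4: write(P0, v2, 139). refcount(pp2)=1 -> write in place. 4 ppages; refcounts: pp0:2 pp1:2 pp2:1 pp3:1
Op 5: fork(P0) -> P2. 4 ppages; refcounts: pp0:3 pp1:3 pp2:2 pp3:1
Op 6: fork(P1) -> P3. 4 ppages; refcounts: pp0:4 pp1:4 pp2:2 pp3:2
Op 7: write(P0, v0, 108). refcount(pp0)=4>1 -> COPY to pp4. 5 ppages; refcounts: pp0:3 pp1:4 pp2:2 pp3:2 pp4:1

yes no yes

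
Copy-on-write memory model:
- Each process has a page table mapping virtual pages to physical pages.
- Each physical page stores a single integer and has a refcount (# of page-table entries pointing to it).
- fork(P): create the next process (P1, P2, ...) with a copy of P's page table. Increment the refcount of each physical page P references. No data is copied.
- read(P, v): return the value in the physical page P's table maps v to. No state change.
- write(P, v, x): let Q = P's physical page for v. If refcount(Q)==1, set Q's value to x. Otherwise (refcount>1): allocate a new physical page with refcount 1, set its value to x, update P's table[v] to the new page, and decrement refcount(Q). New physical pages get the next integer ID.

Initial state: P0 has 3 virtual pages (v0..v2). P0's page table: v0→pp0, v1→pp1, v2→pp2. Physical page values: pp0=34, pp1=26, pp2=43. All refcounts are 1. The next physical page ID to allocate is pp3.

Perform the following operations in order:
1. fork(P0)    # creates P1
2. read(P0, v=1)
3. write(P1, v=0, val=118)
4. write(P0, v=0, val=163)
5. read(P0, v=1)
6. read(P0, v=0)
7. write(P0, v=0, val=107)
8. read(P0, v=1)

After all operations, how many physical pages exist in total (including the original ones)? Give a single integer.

Answer: 4

Derivation:
Op 1: fork(P0) -> P1. 3 ppages; refcounts: pp0:2 pp1:2 pp2:2
Op 2: read(P0, v1) -> 26. No state change.
Op 3: write(P1, v0, 118). refcount(pp0)=2>1 -> COPY to pp3. 4 ppages; refcounts: pp0:1 pp1:2 pp2:2 pp3:1
Op 4: write(P0, v0, 163). refcount(pp0)=1 -> write in place. 4 ppages; refcounts: pp0:1 pp1:2 pp2:2 pp3:1
Op 5: read(P0, v1) -> 26. No state change.
Op 6: read(P0, v0) -> 163. No state change.
Op 7: write(P0, v0, 107). refcount(pp0)=1 -> write in place. 4 ppages; refcounts: pp0:1 pp1:2 pp2:2 pp3:1
Op 8: read(P0, v1) -> 26. No state change.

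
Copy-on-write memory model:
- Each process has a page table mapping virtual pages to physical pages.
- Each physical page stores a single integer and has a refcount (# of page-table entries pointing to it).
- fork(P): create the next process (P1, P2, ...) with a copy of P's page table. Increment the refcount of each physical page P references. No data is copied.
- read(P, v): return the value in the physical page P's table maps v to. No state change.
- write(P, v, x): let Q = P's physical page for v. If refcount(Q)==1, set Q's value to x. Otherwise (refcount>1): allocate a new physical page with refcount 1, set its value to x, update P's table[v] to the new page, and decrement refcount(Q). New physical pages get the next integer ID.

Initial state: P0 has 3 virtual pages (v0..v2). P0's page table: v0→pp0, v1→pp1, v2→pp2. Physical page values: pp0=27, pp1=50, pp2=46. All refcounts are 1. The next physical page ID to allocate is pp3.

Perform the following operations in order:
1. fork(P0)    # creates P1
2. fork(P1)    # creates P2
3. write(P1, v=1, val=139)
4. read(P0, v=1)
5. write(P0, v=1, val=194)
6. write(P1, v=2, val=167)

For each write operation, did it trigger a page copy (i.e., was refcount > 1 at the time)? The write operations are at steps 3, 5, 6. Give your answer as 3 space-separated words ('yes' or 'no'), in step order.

Op 1: fork(P0) -> P1. 3 ppages; refcounts: pp0:2 pp1:2 pp2:2
Op 2: fork(P1) -> P2. 3 ppages; refcounts: pp0:3 pp1:3 pp2:3
Op 3: write(P1, v1, 139). refcount(pp1)=3>1 -> COPY to pp3. 4 ppages; refcounts: pp0:3 pp1:2 pp2:3 pp3:1
Op 4: read(P0, v1) -> 50. No state change.
Op 5: write(P0, v1, 194). refcount(pp1)=2>1 -> COPY to pp4. 5 ppages; refcounts: pp0:3 pp1:1 pp2:3 pp3:1 pp4:1
Op 6: write(P1, v2, 167). refcount(pp2)=3>1 -> COPY to pp5. 6 ppages; refcounts: pp0:3 pp1:1 pp2:2 pp3:1 pp4:1 pp5:1

yes yes yes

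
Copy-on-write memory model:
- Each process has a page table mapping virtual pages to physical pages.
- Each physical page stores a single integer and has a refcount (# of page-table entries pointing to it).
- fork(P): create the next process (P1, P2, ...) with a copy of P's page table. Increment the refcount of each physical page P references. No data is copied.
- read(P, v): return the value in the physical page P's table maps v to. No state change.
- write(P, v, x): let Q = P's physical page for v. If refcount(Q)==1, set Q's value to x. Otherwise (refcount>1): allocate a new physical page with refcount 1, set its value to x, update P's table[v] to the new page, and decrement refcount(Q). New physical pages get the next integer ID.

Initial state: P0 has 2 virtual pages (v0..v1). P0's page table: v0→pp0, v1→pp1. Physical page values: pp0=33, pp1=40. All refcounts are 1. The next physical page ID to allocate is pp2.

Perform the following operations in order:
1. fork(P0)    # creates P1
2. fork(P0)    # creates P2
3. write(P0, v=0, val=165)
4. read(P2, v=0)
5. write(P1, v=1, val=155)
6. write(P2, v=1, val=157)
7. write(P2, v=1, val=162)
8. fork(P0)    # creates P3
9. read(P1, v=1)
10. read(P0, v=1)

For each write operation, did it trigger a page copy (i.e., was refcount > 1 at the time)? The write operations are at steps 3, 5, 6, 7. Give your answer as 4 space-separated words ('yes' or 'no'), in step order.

Op 1: fork(P0) -> P1. 2 ppages; refcounts: pp0:2 pp1:2
Op 2: fork(P0) -> P2. 2 ppages; refcounts: pp0:3 pp1:3
Op 3: write(P0, v0, 165). refcount(pp0)=3>1 -> COPY to pp2. 3 ppages; refcounts: pp0:2 pp1:3 pp2:1
Op 4: read(P2, v0) -> 33. No state change.
Op 5: write(P1, v1, 155). refcount(pp1)=3>1 -> COPY to pp3. 4 ppages; refcounts: pp0:2 pp1:2 pp2:1 pp3:1
Op 6: write(P2, v1, 157). refcount(pp1)=2>1 -> COPY to pp4. 5 ppages; refcounts: pp0:2 pp1:1 pp2:1 pp3:1 pp4:1
Op 7: write(P2, v1, 162). refcount(pp4)=1 -> write in place. 5 ppages; refcounts: pp0:2 pp1:1 pp2:1 pp3:1 pp4:1
Op 8: fork(P0) -> P3. 5 ppages; refcounts: pp0:2 pp1:2 pp2:2 pp3:1 pp4:1
Op 9: read(P1, v1) -> 155. No state change.
Op 10: read(P0, v1) -> 40. No state change.

yes yes yes no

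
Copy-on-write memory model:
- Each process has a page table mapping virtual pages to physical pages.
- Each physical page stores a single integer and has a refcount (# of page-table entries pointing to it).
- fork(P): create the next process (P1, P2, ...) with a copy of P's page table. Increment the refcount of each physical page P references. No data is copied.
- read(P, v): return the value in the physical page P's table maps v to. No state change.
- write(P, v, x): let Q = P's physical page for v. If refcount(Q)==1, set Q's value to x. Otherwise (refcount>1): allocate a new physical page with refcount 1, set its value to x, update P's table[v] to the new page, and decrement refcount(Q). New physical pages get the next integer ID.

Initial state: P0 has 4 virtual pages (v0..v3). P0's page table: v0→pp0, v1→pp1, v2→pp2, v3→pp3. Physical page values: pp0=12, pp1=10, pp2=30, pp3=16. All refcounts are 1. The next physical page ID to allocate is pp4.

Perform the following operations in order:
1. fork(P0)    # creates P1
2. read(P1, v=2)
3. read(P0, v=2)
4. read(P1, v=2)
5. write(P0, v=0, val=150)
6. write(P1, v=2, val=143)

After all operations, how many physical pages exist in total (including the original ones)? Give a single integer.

Answer: 6

Derivation:
Op 1: fork(P0) -> P1. 4 ppages; refcounts: pp0:2 pp1:2 pp2:2 pp3:2
Op 2: read(P1, v2) -> 30. No state change.
Op 3: read(P0, v2) -> 30. No state change.
Op 4: read(P1, v2) -> 30. No state change.
Op 5: write(P0, v0, 150). refcount(pp0)=2>1 -> COPY to pp4. 5 ppages; refcounts: pp0:1 pp1:2 pp2:2 pp3:2 pp4:1
Op 6: write(P1, v2, 143). refcount(pp2)=2>1 -> COPY to pp5. 6 ppages; refcounts: pp0:1 pp1:2 pp2:1 pp3:2 pp4:1 pp5:1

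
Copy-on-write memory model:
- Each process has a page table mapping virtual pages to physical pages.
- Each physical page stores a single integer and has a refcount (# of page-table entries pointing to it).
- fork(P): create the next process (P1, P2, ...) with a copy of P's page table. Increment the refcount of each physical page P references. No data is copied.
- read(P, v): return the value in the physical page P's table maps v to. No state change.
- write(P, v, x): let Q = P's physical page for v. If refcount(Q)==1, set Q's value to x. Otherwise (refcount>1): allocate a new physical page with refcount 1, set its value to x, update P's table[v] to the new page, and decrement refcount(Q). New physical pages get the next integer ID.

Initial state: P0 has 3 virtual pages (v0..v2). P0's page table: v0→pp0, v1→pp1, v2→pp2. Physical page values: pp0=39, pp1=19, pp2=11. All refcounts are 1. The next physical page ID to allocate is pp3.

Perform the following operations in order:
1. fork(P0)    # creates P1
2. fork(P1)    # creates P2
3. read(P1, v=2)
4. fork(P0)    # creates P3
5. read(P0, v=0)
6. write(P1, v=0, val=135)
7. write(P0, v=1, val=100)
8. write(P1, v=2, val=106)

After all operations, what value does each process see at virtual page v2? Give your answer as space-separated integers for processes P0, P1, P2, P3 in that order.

Op 1: fork(P0) -> P1. 3 ppages; refcounts: pp0:2 pp1:2 pp2:2
Op 2: fork(P1) -> P2. 3 ppages; refcounts: pp0:3 pp1:3 pp2:3
Op 3: read(P1, v2) -> 11. No state change.
Op 4: fork(P0) -> P3. 3 ppages; refcounts: pp0:4 pp1:4 pp2:4
Op 5: read(P0, v0) -> 39. No state change.
Op 6: write(P1, v0, 135). refcount(pp0)=4>1 -> COPY to pp3. 4 ppages; refcounts: pp0:3 pp1:4 pp2:4 pp3:1
Op 7: write(P0, v1, 100). refcount(pp1)=4>1 -> COPY to pp4. 5 ppages; refcounts: pp0:3 pp1:3 pp2:4 pp3:1 pp4:1
Op 8: write(P1, v2, 106). refcount(pp2)=4>1 -> COPY to pp5. 6 ppages; refcounts: pp0:3 pp1:3 pp2:3 pp3:1 pp4:1 pp5:1
P0: v2 -> pp2 = 11
P1: v2 -> pp5 = 106
P2: v2 -> pp2 = 11
P3: v2 -> pp2 = 11

Answer: 11 106 11 11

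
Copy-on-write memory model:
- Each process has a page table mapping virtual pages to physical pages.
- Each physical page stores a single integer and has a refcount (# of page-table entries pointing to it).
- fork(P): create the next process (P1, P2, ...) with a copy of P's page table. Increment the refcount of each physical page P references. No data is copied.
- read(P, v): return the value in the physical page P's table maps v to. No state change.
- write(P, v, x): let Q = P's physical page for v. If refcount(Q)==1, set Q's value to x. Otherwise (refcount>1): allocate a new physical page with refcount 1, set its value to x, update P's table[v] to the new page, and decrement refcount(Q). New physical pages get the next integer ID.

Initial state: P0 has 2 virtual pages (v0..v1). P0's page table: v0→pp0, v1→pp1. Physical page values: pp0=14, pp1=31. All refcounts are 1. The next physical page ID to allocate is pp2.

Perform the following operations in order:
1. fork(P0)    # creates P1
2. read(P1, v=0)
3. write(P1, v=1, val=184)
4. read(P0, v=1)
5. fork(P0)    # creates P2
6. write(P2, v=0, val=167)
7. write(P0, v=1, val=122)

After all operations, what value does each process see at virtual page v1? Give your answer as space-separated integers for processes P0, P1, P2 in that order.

Op 1: fork(P0) -> P1. 2 ppages; refcounts: pp0:2 pp1:2
Op 2: read(P1, v0) -> 14. No state change.
Op 3: write(P1, v1, 184). refcount(pp1)=2>1 -> COPY to pp2. 3 ppages; refcounts: pp0:2 pp1:1 pp2:1
Op 4: read(P0, v1) -> 31. No state change.
Op 5: fork(P0) -> P2. 3 ppages; refcounts: pp0:3 pp1:2 pp2:1
Op 6: write(P2, v0, 167). refcount(pp0)=3>1 -> COPY to pp3. 4 ppages; refcounts: pp0:2 pp1:2 pp2:1 pp3:1
Op 7: write(P0, v1, 122). refcount(pp1)=2>1 -> COPY to pp4. 5 ppages; refcounts: pp0:2 pp1:1 pp2:1 pp3:1 pp4:1
P0: v1 -> pp4 = 122
P1: v1 -> pp2 = 184
P2: v1 -> pp1 = 31

Answer: 122 184 31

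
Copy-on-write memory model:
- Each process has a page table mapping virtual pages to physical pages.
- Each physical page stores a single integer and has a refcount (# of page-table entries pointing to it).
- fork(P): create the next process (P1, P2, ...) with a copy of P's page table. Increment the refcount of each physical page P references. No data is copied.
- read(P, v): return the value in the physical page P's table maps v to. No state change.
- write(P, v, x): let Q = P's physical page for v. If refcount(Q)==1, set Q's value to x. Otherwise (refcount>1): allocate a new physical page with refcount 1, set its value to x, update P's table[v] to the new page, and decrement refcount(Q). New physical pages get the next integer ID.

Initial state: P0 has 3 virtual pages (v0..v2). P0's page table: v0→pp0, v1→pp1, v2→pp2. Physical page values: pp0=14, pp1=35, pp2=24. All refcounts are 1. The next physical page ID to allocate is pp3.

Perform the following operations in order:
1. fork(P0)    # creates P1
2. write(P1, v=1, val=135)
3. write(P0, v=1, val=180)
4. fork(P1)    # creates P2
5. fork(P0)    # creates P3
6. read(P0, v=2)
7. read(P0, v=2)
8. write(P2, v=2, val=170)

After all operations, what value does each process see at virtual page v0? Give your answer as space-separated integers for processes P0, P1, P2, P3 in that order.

Answer: 14 14 14 14

Derivation:
Op 1: fork(P0) -> P1. 3 ppages; refcounts: pp0:2 pp1:2 pp2:2
Op 2: write(P1, v1, 135). refcount(pp1)=2>1 -> COPY to pp3. 4 ppages; refcounts: pp0:2 pp1:1 pp2:2 pp3:1
Op 3: write(P0, v1, 180). refcount(pp1)=1 -> write in place. 4 ppages; refcounts: pp0:2 pp1:1 pp2:2 pp3:1
Op 4: fork(P1) -> P2. 4 ppages; refcounts: pp0:3 pp1:1 pp2:3 pp3:2
Op 5: fork(P0) -> P3. 4 ppages; refcounts: pp0:4 pp1:2 pp2:4 pp3:2
Op 6: read(P0, v2) -> 24. No state change.
Op 7: read(P0, v2) -> 24. No state change.
Op 8: write(P2, v2, 170). refcount(pp2)=4>1 -> COPY to pp4. 5 ppages; refcounts: pp0:4 pp1:2 pp2:3 pp3:2 pp4:1
P0: v0 -> pp0 = 14
P1: v0 -> pp0 = 14
P2: v0 -> pp0 = 14
P3: v0 -> pp0 = 14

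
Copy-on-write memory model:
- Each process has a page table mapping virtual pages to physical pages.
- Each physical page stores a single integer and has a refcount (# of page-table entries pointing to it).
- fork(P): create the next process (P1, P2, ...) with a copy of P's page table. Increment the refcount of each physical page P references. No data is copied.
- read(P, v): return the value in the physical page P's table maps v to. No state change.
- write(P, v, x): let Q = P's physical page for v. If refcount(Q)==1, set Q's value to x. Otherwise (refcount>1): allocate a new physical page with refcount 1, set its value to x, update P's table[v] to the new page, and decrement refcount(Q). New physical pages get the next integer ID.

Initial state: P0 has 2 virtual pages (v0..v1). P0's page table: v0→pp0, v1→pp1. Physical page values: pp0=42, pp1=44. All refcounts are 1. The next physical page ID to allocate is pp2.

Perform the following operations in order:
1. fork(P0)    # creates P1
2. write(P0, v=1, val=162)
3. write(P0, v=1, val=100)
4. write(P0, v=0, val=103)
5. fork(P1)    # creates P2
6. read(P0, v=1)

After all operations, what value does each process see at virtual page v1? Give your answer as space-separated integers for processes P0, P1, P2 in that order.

Answer: 100 44 44

Derivation:
Op 1: fork(P0) -> P1. 2 ppages; refcounts: pp0:2 pp1:2
Op 2: write(P0, v1, 162). refcount(pp1)=2>1 -> COPY to pp2. 3 ppages; refcounts: pp0:2 pp1:1 pp2:1
Op 3: write(P0, v1, 100). refcount(pp2)=1 -> write in place. 3 ppages; refcounts: pp0:2 pp1:1 pp2:1
Op 4: write(P0, v0, 103). refcount(pp0)=2>1 -> COPY to pp3. 4 ppages; refcounts: pp0:1 pp1:1 pp2:1 pp3:1
Op 5: fork(P1) -> P2. 4 ppages; refcounts: pp0:2 pp1:2 pp2:1 pp3:1
Op 6: read(P0, v1) -> 100. No state change.
P0: v1 -> pp2 = 100
P1: v1 -> pp1 = 44
P2: v1 -> pp1 = 44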